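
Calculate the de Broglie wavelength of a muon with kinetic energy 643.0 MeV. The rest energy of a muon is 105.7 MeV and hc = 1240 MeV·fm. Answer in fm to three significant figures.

Total energy E = KE + m₀c² = 643.0 + 105.7 = 748.7 MeV.
(pc)² = E² − (m₀c²)² = (748.7)² − (105.7)² = 5.494 × 10⁵ MeV², so pc = 741.2 MeV.
λ = hc/(pc) = 1240 MeV·fm / 741.2 MeV = 1.67 fm.

λ = 1.67 fm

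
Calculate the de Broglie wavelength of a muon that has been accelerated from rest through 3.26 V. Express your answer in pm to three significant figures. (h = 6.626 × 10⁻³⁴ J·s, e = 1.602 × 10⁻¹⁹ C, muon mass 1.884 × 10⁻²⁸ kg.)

λ = 47.2 pm

KE = eV = 1.602 × 10⁻¹⁹ × 3.260 = 5.223 × 10⁻¹⁹ J.
p = √(2mKE) = √(2 × 1.884 × 10⁻²⁸ × 5.223 × 10⁻¹⁹) = 1.403 × 10⁻²³ kg·m/s.
λ = h/p = 6.626 × 10⁻³⁴ / 1.403 × 10⁻²³ = 4.72 × 10⁻¹¹ m = 47.2 pm.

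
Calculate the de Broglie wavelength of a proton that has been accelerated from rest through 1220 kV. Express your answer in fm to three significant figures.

λ = 25.9 fm

KE = eV = 1.602 × 10⁻¹⁹ × 1.220 × 10⁶ = 1.954 × 10⁻¹³ J.
p = √(2mKE) = √(2 × 1.673 × 10⁻²⁷ × 1.954 × 10⁻¹³) = 2.557 × 10⁻²⁰ kg·m/s.
λ = h/p = 6.626 × 10⁻³⁴ / 2.557 × 10⁻²⁰ = 2.59 × 10⁻¹⁴ m = 25.9 fm.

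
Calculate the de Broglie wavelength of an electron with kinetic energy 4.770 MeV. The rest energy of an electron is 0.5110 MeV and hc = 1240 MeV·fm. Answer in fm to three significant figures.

Total energy E = KE + m₀c² = 4.770 + 0.5110 = 5.2810 MeV.
(pc)² = E² − (m₀c²)² = (5.2810)² − (0.5110)² = 27.63 MeV², so pc = 5.256 MeV.
λ = hc/(pc) = 1240 MeV·fm / 5.256 MeV = 236 fm.

λ = 236 fm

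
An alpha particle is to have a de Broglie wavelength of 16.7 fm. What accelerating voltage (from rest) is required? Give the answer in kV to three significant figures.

p = h/λ = 6.626 × 10⁻³⁴ / 1.670 × 10⁻¹⁴ = 3.968 × 10⁻²⁰ kg·m/s.
KE = p²/(2m) = 1.185 × 10⁻¹³ J.
V = KE/2e = 1.185 × 10⁻¹³ / (2 × 1.602 × 10⁻¹⁹) = 370 kV.

V = 370 kV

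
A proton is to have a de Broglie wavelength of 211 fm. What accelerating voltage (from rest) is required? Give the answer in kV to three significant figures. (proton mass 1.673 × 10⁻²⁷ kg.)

p = h/λ = 6.626 × 10⁻³⁴ / 2.110 × 10⁻¹³ = 3.140 × 10⁻²¹ kg·m/s.
KE = p²/(2m) = 2.947 × 10⁻¹⁵ J.
V = KE/e = 2.947 × 10⁻¹⁵ / (1.602 × 10⁻¹⁹) = 18.4 kV.

V = 18.4 kV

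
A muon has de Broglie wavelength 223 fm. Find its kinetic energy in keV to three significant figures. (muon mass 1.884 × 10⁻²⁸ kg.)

KE = 146 keV

p = h/λ = 6.626 × 10⁻³⁴ / 2.230 × 10⁻¹³ = 2.971 × 10⁻²¹ kg·m/s.
KE = p²/(2m) = (2.971 × 10⁻²¹)² / (2 × 1.884 × 10⁻²⁸) = 2.343 × 10⁻¹⁴ J = 146 keV.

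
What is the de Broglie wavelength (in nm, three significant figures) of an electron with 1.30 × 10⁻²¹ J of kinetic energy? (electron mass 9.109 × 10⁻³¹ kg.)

λ = 13.6 nm

p = √(2mKE) = √(2 × 9.109 × 10⁻³¹ × 1.300 × 10⁻²¹) = 4.867 × 10⁻²⁶ kg·m/s.
λ = h/p = 6.626 × 10⁻³⁴ / 4.867 × 10⁻²⁶ = 1.36 × 10⁻⁸ m = 13.6 nm.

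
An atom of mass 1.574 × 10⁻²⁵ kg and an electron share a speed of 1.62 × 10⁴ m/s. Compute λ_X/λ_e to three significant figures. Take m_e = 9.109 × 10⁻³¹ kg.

λ_X/λ_e = 5.79 × 10⁻⁶

At fixed v, p = mv so λ = h/(mv) ∝ 1/m.
λ_X/λ_e = m_e/m_X = 9.109 × 10⁻³¹/1.574 × 10⁻²⁵ = 5.79 × 10⁻⁶.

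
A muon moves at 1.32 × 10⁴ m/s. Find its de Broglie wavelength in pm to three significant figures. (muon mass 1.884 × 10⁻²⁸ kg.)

p = mv = 1.884 × 10⁻²⁸ × 1.32 × 10⁴ = 2.487 × 10⁻²⁴ kg·m/s.
λ = h/p = 6.626 × 10⁻³⁴ / 2.487 × 10⁻²⁴ = 2.66 × 10⁻¹⁰ m = 266 pm.

λ = 266 pm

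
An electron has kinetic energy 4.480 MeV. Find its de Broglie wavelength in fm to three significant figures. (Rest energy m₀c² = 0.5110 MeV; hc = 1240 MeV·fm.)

λ = 250 fm

Total energy E = KE + m₀c² = 4.480 + 0.5110 = 4.9910 MeV.
(pc)² = E² − (m₀c²)² = (4.9910)² − (0.5110)² = 24.65 MeV², so pc = 4.965 MeV.
λ = hc/(pc) = 1240 MeV·fm / 4.965 MeV = 250 fm.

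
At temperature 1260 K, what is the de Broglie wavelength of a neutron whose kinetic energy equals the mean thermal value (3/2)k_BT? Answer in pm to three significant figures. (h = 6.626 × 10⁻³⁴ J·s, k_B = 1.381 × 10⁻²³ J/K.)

λ = 70.9 pm

KE = (3/2)k_BT = 1.5 × 1.381 × 10⁻²³ × 1260 = 2.610 × 10⁻²⁰ J.
p = √(2mKE) = √(2 × 1.675 × 10⁻²⁷ × 2.610 × 10⁻²⁰) = 9.351 × 10⁻²⁴ kg·m/s.
λ = h/p = 7.09 × 10⁻¹¹ m = 70.9 pm.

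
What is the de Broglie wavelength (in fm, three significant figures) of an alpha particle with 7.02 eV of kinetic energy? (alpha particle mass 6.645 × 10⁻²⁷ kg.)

λ = 5420 fm

KE = 7.02 eV = 1.125 × 10⁻¹⁸ J.
p = √(2mKE) = √(2 × 6.645 × 10⁻²⁷ × 1.125 × 10⁻¹⁸) = 1.223 × 10⁻²² kg·m/s.
λ = h/p = 6.626 × 10⁻³⁴ / 1.223 × 10⁻²² = 5.42 × 10⁻¹² m = 5420 fm.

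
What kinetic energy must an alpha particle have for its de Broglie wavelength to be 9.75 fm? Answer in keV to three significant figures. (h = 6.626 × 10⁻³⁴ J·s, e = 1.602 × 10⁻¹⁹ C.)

KE = 2170 keV

p = h/λ = 6.626 × 10⁻³⁴ / 9.750 × 10⁻¹⁵ = 6.796 × 10⁻²⁰ kg·m/s.
KE = p²/(2m) = (6.796 × 10⁻²⁰)² / (2 × 6.645 × 10⁻²⁷) = 3.475 × 10⁻¹³ J = 2170 keV.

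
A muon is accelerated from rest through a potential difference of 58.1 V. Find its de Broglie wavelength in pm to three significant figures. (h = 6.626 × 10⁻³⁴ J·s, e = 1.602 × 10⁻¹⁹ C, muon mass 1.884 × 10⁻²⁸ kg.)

KE = eV = 1.602 × 10⁻¹⁹ × 58.10 = 9.308 × 10⁻¹⁸ J.
p = √(2mKE) = √(2 × 1.884 × 10⁻²⁸ × 9.308 × 10⁻¹⁸) = 5.922 × 10⁻²³ kg·m/s.
λ = h/p = 6.626 × 10⁻³⁴ / 5.922 × 10⁻²³ = 1.12 × 10⁻¹¹ m = 11.2 pm.

λ = 11.2 pm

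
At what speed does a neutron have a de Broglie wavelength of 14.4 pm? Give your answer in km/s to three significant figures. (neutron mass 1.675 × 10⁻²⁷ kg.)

v = 27.5 km/s

p = h/λ = 6.626 × 10⁻³⁴ / 1.440 × 10⁻¹¹ = 4.601 × 10⁻²³ kg·m/s.
v = p/m = 4.601 × 10⁻²³ / 1.675 × 10⁻²⁷ = 2.75 × 10⁴ m/s = 27.5 km/s.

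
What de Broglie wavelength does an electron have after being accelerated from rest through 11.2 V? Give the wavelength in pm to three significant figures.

KE = eV = 1.602 × 10⁻¹⁹ × 11.20 = 1.794 × 10⁻¹⁸ J.
p = √(2mKE) = √(2 × 9.109 × 10⁻³¹ × 1.794 × 10⁻¹⁸) = 1.808 × 10⁻²⁴ kg·m/s.
λ = h/p = 6.626 × 10⁻³⁴ / 1.808 × 10⁻²⁴ = 3.66 × 10⁻¹⁰ m = 366 pm.

λ = 366 pm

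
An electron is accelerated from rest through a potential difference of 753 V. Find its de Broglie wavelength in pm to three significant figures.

KE = eV = 1.602 × 10⁻¹⁹ × 753.0 = 1.206 × 10⁻¹⁶ J.
p = √(2mKE) = √(2 × 9.109 × 10⁻³¹ × 1.206 × 10⁻¹⁶) = 1.482 × 10⁻²³ kg·m/s.
λ = h/p = 6.626 × 10⁻³⁴ / 1.482 × 10⁻²³ = 4.47 × 10⁻¹¹ m = 44.7 pm.

λ = 44.7 pm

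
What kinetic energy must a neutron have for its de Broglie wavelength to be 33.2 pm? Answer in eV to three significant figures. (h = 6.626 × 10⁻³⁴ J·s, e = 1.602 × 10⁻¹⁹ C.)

p = h/λ = 6.626 × 10⁻³⁴ / 3.320 × 10⁻¹¹ = 1.996 × 10⁻²³ kg·m/s.
KE = p²/(2m) = (1.996 × 10⁻²³)² / (2 × 1.675 × 10⁻²⁷) = 1.189 × 10⁻¹⁹ J = 0.742 eV.

KE = 0.742 eV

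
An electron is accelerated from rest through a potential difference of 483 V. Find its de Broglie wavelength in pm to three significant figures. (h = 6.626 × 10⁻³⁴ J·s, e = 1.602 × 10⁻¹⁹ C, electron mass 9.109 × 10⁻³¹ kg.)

KE = eV = 1.602 × 10⁻¹⁹ × 483.0 = 7.738 × 10⁻¹⁷ J.
p = √(2mKE) = √(2 × 9.109 × 10⁻³¹ × 7.738 × 10⁻¹⁷) = 1.187 × 10⁻²³ kg·m/s.
λ = h/p = 6.626 × 10⁻³⁴ / 1.187 × 10⁻²³ = 5.58 × 10⁻¹¹ m = 55.8 pm.

λ = 55.8 pm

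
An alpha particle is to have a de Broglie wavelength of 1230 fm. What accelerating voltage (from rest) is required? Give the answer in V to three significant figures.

V = 68.2 V

p = h/λ = 6.626 × 10⁻³⁴ / 1.230 × 10⁻¹² = 5.387 × 10⁻²² kg·m/s.
KE = p²/(2m) = 2.184 × 10⁻¹⁷ J.
V = KE/2e = 2.184 × 10⁻¹⁷ / (2 × 1.602 × 10⁻¹⁹) = 68.2 V.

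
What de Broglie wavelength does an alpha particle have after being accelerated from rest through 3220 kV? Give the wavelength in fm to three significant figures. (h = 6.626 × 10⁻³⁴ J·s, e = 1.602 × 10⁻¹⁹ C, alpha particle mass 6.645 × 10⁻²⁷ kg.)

KE = 2eV = 2 × 1.602 × 10⁻¹⁹ × 3.220 × 10⁶ = 1.032 × 10⁻¹² J.
p = √(2mKE) = √(2 × 6.645 × 10⁻²⁷ × 1.032 × 10⁻¹²) = 1.171 × 10⁻¹⁹ kg·m/s.
λ = h/p = 6.626 × 10⁻³⁴ / 1.171 × 10⁻¹⁹ = 5.66 × 10⁻¹⁵ m = 5.66 fm.

λ = 5.66 fm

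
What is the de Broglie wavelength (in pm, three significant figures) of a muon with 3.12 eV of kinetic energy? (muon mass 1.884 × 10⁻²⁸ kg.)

λ = 48.3 pm

KE = 3.12 eV = 4.998 × 10⁻¹⁹ J.
p = √(2mKE) = √(2 × 1.884 × 10⁻²⁸ × 4.998 × 10⁻¹⁹) = 1.372 × 10⁻²³ kg·m/s.
λ = h/p = 6.626 × 10⁻³⁴ / 1.372 × 10⁻²³ = 4.83 × 10⁻¹¹ m = 48.3 pm.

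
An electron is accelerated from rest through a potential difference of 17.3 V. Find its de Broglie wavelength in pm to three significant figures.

KE = eV = 1.602 × 10⁻¹⁹ × 17.30 = 2.771 × 10⁻¹⁸ J.
p = √(2mKE) = √(2 × 9.109 × 10⁻³¹ × 2.771 × 10⁻¹⁸) = 2.247 × 10⁻²⁴ kg·m/s.
λ = h/p = 6.626 × 10⁻³⁴ / 2.247 × 10⁻²⁴ = 2.95 × 10⁻¹⁰ m = 295 pm.

λ = 295 pm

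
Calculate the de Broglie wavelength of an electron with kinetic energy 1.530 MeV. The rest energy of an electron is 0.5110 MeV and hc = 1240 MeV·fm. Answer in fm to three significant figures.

Total energy E = KE + m₀c² = 1.530 + 0.5110 = 2.0410 MeV.
(pc)² = E² − (m₀c²)² = (2.0410)² − (0.5110)² = 3.905 MeV², so pc = 1.976 MeV.
λ = hc/(pc) = 1240 MeV·fm / 1.976 MeV = 628 fm.

λ = 628 fm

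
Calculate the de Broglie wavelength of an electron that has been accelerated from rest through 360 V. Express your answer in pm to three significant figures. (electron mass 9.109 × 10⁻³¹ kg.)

KE = eV = 1.602 × 10⁻¹⁹ × 360.0 = 5.767 × 10⁻¹⁷ J.
p = √(2mKE) = √(2 × 9.109 × 10⁻³¹ × 5.767 × 10⁻¹⁷) = 1.025 × 10⁻²³ kg·m/s.
λ = h/p = 6.626 × 10⁻³⁴ / 1.025 × 10⁻²³ = 6.46 × 10⁻¹¹ m = 64.6 pm.

λ = 64.6 pm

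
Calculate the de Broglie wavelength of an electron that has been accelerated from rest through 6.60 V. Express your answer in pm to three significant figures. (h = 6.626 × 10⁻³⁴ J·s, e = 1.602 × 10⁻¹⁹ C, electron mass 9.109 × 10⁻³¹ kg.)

KE = eV = 1.602 × 10⁻¹⁹ × 6.600 = 1.057 × 10⁻¹⁸ J.
p = √(2mKE) = √(2 × 9.109 × 10⁻³¹ × 1.057 × 10⁻¹⁸) = 1.388 × 10⁻²⁴ kg·m/s.
λ = h/p = 6.626 × 10⁻³⁴ / 1.388 × 10⁻²⁴ = 4.77 × 10⁻¹⁰ m = 477 pm.

λ = 477 pm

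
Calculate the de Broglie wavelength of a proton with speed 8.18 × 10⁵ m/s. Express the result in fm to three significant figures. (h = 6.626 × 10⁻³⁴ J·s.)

p = mv = 1.673 × 10⁻²⁷ × 8.18 × 10⁵ = 1.369 × 10⁻²¹ kg·m/s.
λ = h/p = 6.626 × 10⁻³⁴ / 1.369 × 10⁻²¹ = 4.84 × 10⁻¹³ m = 484 fm.

λ = 484 fm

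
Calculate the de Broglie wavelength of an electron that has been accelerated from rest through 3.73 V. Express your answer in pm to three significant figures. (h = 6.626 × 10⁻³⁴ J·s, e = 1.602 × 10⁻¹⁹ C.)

λ = 635 pm

KE = eV = 1.602 × 10⁻¹⁹ × 3.730 = 5.975 × 10⁻¹⁹ J.
p = √(2mKE) = √(2 × 9.109 × 10⁻³¹ × 5.975 × 10⁻¹⁹) = 1.043 × 10⁻²⁴ kg·m/s.
λ = h/p = 6.626 × 10⁻³⁴ / 1.043 × 10⁻²⁴ = 6.35 × 10⁻¹⁰ m = 635 pm.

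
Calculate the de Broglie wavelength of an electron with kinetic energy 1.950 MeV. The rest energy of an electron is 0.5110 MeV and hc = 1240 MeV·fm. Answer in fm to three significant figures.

λ = 515 fm

Total energy E = KE + m₀c² = 1.950 + 0.5110 = 2.4610 MeV.
(pc)² = E² − (m₀c²)² = (2.4610)² − (0.5110)² = 5.795 MeV², so pc = 2.407 MeV.
λ = hc/(pc) = 1240 MeV·fm / 2.407 MeV = 515 fm.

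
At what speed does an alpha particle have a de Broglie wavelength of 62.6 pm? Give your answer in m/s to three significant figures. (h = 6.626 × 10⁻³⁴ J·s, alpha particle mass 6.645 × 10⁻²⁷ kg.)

v = 1590 m/s

p = h/λ = 6.626 × 10⁻³⁴ / 6.260 × 10⁻¹¹ = 1.058 × 10⁻²³ kg·m/s.
v = p/m = 1.058 × 10⁻²³ / 6.645 × 10⁻²⁷ = 1.59 × 10³ m/s = 1590 m/s.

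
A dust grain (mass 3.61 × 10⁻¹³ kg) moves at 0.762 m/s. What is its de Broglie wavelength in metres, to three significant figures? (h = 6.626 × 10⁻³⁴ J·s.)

p = mv = 3.61 × 10⁻¹³ × 0.762 = 2.751 × 10⁻¹³ kg·m/s.
λ = h/p = 6.626 × 10⁻³⁴ / 2.751 × 10⁻¹³ = 2.41 × 10⁻²¹ m.

λ = 2.41 × 10⁻²¹ m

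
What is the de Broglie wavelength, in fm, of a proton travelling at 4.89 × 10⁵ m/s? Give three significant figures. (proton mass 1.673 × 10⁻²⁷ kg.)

λ = 810 fm

p = mv = 1.673 × 10⁻²⁷ × 4.89 × 10⁵ = 8.181 × 10⁻²² kg·m/s.
λ = h/p = 6.626 × 10⁻³⁴ / 8.181 × 10⁻²² = 8.10 × 10⁻¹³ m = 810 fm.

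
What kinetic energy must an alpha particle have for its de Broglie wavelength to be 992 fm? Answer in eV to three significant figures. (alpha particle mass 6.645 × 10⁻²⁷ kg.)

p = h/λ = 6.626 × 10⁻³⁴ / 9.920 × 10⁻¹³ = 6.679 × 10⁻²² kg·m/s.
KE = p²/(2m) = (6.679 × 10⁻²²)² / (2 × 6.645 × 10⁻²⁷) = 3.357 × 10⁻¹⁷ J = 210 eV.

KE = 210 eV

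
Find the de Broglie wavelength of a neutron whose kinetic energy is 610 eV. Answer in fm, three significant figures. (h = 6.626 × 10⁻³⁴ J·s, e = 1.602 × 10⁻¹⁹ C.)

KE = 610 eV = 9.772 × 10⁻¹⁷ J.
p = √(2mKE) = √(2 × 1.675 × 10⁻²⁷ × 9.772 × 10⁻¹⁷) = 5.722 × 10⁻²² kg·m/s.
λ = h/p = 6.626 × 10⁻³⁴ / 5.722 × 10⁻²² = 1.16 × 10⁻¹² m = 1160 fm.

λ = 1160 fm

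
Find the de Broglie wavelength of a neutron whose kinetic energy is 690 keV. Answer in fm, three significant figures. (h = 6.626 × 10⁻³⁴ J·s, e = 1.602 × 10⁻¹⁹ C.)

KE = 690 keV = 1.105 × 10⁻¹³ J.
p = √(2mKE) = √(2 × 1.675 × 10⁻²⁷ × 1.105 × 10⁻¹³) = 1.924 × 10⁻²⁰ kg·m/s.
λ = h/p = 6.626 × 10⁻³⁴ / 1.924 × 10⁻²⁰ = 3.44 × 10⁻¹⁴ m = 34.4 fm.

λ = 34.4 fm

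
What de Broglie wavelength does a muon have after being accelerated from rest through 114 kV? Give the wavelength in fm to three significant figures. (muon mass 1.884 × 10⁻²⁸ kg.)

KE = eV = 1.602 × 10⁻¹⁹ × 1.140 × 10⁵ = 1.826 × 10⁻¹⁴ J.
p = √(2mKE) = √(2 × 1.884 × 10⁻²⁸ × 1.826 × 10⁻¹⁴) = 2.623 × 10⁻²¹ kg·m/s.
λ = h/p = 6.626 × 10⁻³⁴ / 2.623 × 10⁻²¹ = 2.53 × 10⁻¹³ m = 253 fm.

λ = 253 fm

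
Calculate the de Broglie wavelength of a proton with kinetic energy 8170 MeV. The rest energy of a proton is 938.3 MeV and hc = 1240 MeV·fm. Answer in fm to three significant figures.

λ = 0.137 fm

Total energy E = KE + m₀c² = 8170 + 938.3 = 9108.3 MeV.
(pc)² = E² − (m₀c²)² = (9108.3)² − (938.3)² = 8.208 × 10⁷ MeV², so pc = 9060 MeV.
λ = hc/(pc) = 1240 MeV·fm / 9060 MeV = 0.137 fm.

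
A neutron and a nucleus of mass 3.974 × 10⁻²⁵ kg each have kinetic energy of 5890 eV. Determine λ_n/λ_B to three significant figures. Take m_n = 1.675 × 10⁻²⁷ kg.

At fixed KE, p = √(2mKE) so λ = h/p ∝ 1/√m.
λ_n/λ_B = √(m_B/m_n) = √(3.974 × 10⁻²⁵/1.675 × 10⁻²⁷) = √(237.3) = 15.4.

λ_n/λ_B = 15.4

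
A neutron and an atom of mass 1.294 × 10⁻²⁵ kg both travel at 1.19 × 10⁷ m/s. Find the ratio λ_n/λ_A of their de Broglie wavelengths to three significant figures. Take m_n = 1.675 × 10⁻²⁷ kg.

λ_n/λ_A = 77.3

At fixed v, p = mv so λ = h/(mv) ∝ 1/m.
λ_n/λ_A = m_A/m_n = 1.294 × 10⁻²⁵/1.675 × 10⁻²⁷ = 77.3.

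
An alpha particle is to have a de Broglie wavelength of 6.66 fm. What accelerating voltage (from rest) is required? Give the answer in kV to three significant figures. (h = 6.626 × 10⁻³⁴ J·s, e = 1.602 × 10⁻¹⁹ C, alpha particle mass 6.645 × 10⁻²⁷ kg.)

p = h/λ = 6.626 × 10⁻³⁴ / 6.660 × 10⁻¹⁵ = 9.949 × 10⁻²⁰ kg·m/s.
KE = p²/(2m) = 7.448 × 10⁻¹³ J.
V = KE/2e = 7.448 × 10⁻¹³ / (2 × 1.602 × 10⁻¹⁹) = 2320 kV.

V = 2320 kV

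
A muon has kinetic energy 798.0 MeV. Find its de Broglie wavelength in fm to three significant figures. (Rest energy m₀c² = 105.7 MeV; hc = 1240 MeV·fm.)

Total energy E = KE + m₀c² = 798.0 + 105.7 = 903.7 MeV.
(pc)² = E² − (m₀c²)² = (903.7)² − (105.7)² = 8.055 × 10⁵ MeV², so pc = 897.5 MeV.
λ = hc/(pc) = 1240 MeV·fm / 897.5 MeV = 1.38 fm.

λ = 1.38 fm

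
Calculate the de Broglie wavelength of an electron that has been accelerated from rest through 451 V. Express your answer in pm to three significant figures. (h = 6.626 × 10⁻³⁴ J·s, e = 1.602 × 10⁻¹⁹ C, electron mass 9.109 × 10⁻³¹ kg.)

λ = 57.8 pm

KE = eV = 1.602 × 10⁻¹⁹ × 451.0 = 7.225 × 10⁻¹⁷ J.
p = √(2mKE) = √(2 × 9.109 × 10⁻³¹ × 7.225 × 10⁻¹⁷) = 1.147 × 10⁻²³ kg·m/s.
λ = h/p = 6.626 × 10⁻³⁴ / 1.147 × 10⁻²³ = 5.78 × 10⁻¹¹ m = 57.8 pm.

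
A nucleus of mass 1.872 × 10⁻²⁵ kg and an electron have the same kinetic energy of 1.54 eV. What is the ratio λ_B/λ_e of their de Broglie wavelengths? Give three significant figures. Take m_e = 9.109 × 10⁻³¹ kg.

λ_B/λ_e = 2.21 × 10⁻³

At fixed KE, p = √(2mKE) so λ = h/p ∝ 1/√m.
λ_B/λ_e = √(m_e/m_B) = √(9.109 × 10⁻³¹/1.872 × 10⁻²⁵) = √(4.866 × 10⁻⁶) = 2.21 × 10⁻³.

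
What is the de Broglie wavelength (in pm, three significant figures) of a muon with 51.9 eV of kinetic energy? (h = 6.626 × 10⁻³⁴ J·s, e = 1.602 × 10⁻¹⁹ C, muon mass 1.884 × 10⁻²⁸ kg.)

KE = 51.9 eV = 8.314 × 10⁻¹⁸ J.
p = √(2mKE) = √(2 × 1.884 × 10⁻²⁸ × 8.314 × 10⁻¹⁸) = 5.597 × 10⁻²³ kg·m/s.
λ = h/p = 6.626 × 10⁻³⁴ / 5.597 × 10⁻²³ = 1.18 × 10⁻¹¹ m = 11.8 pm.

λ = 11.8 pm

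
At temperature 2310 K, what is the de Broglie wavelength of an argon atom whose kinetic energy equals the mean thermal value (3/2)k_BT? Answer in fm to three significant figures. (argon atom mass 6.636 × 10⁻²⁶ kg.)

λ = 8310 fm

KE = (3/2)k_BT = 1.5 × 1.381 × 10⁻²³ × 2310 = 4.785 × 10⁻²⁰ J.
p = √(2mKE) = √(2 × 6.636 × 10⁻²⁶ × 4.785 × 10⁻²⁰) = 7.969 × 10⁻²³ kg·m/s.
λ = h/p = 8.31 × 10⁻¹² m = 8310 fm.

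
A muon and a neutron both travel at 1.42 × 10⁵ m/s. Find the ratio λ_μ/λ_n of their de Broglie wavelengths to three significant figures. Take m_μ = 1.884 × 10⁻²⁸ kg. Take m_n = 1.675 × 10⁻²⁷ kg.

At fixed v, p = mv so λ = h/(mv) ∝ 1/m.
λ_μ/λ_n = m_n/m_μ = 1.675 × 10⁻²⁷/1.884 × 10⁻²⁸ = 8.89.

λ_μ/λ_n = 8.89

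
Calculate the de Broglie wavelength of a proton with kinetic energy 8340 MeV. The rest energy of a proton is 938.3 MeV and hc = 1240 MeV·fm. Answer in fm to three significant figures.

Total energy E = KE + m₀c² = 8340 + 938.3 = 9278.3 MeV.
(pc)² = E² − (m₀c²)² = (9278.3)² − (938.3)² = 8.521 × 10⁷ MeV², so pc = 9231 MeV.
λ = hc/(pc) = 1240 MeV·fm / 9231 MeV = 0.134 fm.

λ = 0.134 fm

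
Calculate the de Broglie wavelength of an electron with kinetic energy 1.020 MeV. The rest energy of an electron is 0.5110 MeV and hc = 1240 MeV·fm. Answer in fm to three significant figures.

λ = 859 fm

Total energy E = KE + m₀c² = 1.020 + 0.5110 = 1.5310 MeV.
(pc)² = E² − (m₀c²)² = (1.5310)² − (0.5110)² = 2.083 MeV², so pc = 1.443 MeV.
λ = hc/(pc) = 1240 MeV·fm / 1.443 MeV = 859 fm.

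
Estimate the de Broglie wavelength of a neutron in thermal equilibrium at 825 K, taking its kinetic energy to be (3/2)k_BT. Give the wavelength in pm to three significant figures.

KE = (3/2)k_BT = 1.5 × 1.381 × 10⁻²³ × 825 = 1.709 × 10⁻²⁰ J.
p = √(2mKE) = √(2 × 1.675 × 10⁻²⁷ × 1.709 × 10⁻²⁰) = 7.566 × 10⁻²⁴ kg·m/s.
λ = h/p = 8.76 × 10⁻¹¹ m = 87.6 pm.

λ = 87.6 pm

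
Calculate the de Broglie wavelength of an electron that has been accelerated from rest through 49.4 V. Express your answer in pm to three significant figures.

λ = 175 pm

KE = eV = 1.602 × 10⁻¹⁹ × 49.40 = 7.914 × 10⁻¹⁸ J.
p = √(2mKE) = √(2 × 9.109 × 10⁻³¹ × 7.914 × 10⁻¹⁸) = 3.797 × 10⁻²⁴ kg·m/s.
λ = h/p = 6.626 × 10⁻³⁴ / 3.797 × 10⁻²⁴ = 1.75 × 10⁻¹⁰ m = 175 pm.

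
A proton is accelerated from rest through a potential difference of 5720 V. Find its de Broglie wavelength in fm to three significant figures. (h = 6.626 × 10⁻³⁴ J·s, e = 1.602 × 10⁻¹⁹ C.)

λ = 378 fm

KE = eV = 1.602 × 10⁻¹⁹ × 5720 = 9.163 × 10⁻¹⁶ J.
p = √(2mKE) = √(2 × 1.673 × 10⁻²⁷ × 9.163 × 10⁻¹⁶) = 1.751 × 10⁻²¹ kg·m/s.
λ = h/p = 6.626 × 10⁻³⁴ / 1.751 × 10⁻²¹ = 3.78 × 10⁻¹³ m = 378 fm.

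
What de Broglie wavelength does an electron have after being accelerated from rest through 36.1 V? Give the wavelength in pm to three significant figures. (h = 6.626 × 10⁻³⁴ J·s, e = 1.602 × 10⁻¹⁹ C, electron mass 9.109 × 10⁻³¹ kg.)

KE = eV = 1.602 × 10⁻¹⁹ × 36.10 = 5.783 × 10⁻¹⁸ J.
p = √(2mKE) = √(2 × 9.109 × 10⁻³¹ × 5.783 × 10⁻¹⁸) = 3.246 × 10⁻²⁴ kg·m/s.
λ = h/p = 6.626 × 10⁻³⁴ / 3.246 × 10⁻²⁴ = 2.04 × 10⁻¹⁰ m = 204 pm.

λ = 204 pm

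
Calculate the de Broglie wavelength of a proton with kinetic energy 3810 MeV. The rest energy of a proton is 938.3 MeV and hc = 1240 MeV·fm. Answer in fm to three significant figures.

Total energy E = KE + m₀c² = 3810 + 938.3 = 4748.3 MeV.
(pc)² = E² − (m₀c²)² = (4748.3)² − (938.3)² = 2.167 × 10⁷ MeV², so pc = 4655 MeV.
λ = hc/(pc) = 1240 MeV·fm / 4655 MeV = 0.266 fm.

λ = 0.266 fm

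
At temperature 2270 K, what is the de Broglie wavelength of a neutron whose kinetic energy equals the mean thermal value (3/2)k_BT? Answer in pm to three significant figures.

KE = (3/2)k_BT = 1.5 × 1.381 × 10⁻²³ × 2270 = 4.702 × 10⁻²⁰ J.
p = √(2mKE) = √(2 × 1.675 × 10⁻²⁷ × 4.702 × 10⁻²⁰) = 1.255 × 10⁻²³ kg·m/s.
λ = h/p = 5.28 × 10⁻¹¹ m = 52.8 pm.

λ = 52.8 pm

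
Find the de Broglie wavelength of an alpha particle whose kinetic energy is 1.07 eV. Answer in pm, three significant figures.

λ = 13.9 pm

KE = 1.07 eV = 1.714 × 10⁻¹⁹ J.
p = √(2mKE) = √(2 × 6.645 × 10⁻²⁷ × 1.714 × 10⁻¹⁹) = 4.773 × 10⁻²³ kg·m/s.
λ = h/p = 6.626 × 10⁻³⁴ / 4.773 × 10⁻²³ = 1.39 × 10⁻¹¹ m = 13.9 pm.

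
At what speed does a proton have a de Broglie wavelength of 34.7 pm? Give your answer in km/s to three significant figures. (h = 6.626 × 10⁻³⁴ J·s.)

p = h/λ = 6.626 × 10⁻³⁴ / 3.470 × 10⁻¹¹ = 1.910 × 10⁻²³ kg·m/s.
v = p/m = 1.910 × 10⁻²³ / 1.673 × 10⁻²⁷ = 1.14 × 10⁴ m/s = 11.4 km/s.

v = 11.4 km/s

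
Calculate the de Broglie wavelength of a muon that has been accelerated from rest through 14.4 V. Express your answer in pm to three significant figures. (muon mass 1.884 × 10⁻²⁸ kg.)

λ = 22.5 pm

KE = eV = 1.602 × 10⁻¹⁹ × 14.40 = 2.307 × 10⁻¹⁸ J.
p = √(2mKE) = √(2 × 1.884 × 10⁻²⁸ × 2.307 × 10⁻¹⁸) = 2.948 × 10⁻²³ kg·m/s.
λ = h/p = 6.626 × 10⁻³⁴ / 2.948 × 10⁻²³ = 2.25 × 10⁻¹¹ m = 22.5 pm.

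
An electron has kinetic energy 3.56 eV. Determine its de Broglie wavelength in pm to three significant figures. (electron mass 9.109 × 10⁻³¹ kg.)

λ = 650 pm

KE = 3.56 eV = 5.703 × 10⁻¹⁹ J.
p = √(2mKE) = √(2 × 9.109 × 10⁻³¹ × 5.703 × 10⁻¹⁹) = 1.019 × 10⁻²⁴ kg·m/s.
λ = h/p = 6.626 × 10⁻³⁴ / 1.019 × 10⁻²⁴ = 6.50 × 10⁻¹⁰ m = 650 pm.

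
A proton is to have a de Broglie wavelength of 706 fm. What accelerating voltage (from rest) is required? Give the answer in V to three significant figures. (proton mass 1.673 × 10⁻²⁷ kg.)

p = h/λ = 6.626 × 10⁻³⁴ / 7.060 × 10⁻¹³ = 9.385 × 10⁻²² kg·m/s.
KE = p²/(2m) = 2.632 × 10⁻¹⁶ J.
V = KE/e = 2.632 × 10⁻¹⁶ / (1.602 × 10⁻¹⁹) = 1640 V.

V = 1640 V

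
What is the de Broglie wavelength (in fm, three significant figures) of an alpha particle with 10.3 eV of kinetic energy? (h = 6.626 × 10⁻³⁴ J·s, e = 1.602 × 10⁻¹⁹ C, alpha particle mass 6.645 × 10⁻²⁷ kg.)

KE = 10.3 eV = 1.650 × 10⁻¹⁸ J.
p = √(2mKE) = √(2 × 6.645 × 10⁻²⁷ × 1.650 × 10⁻¹⁸) = 1.481 × 10⁻²² kg·m/s.
λ = h/p = 6.626 × 10⁻³⁴ / 1.481 × 10⁻²² = 4.47 × 10⁻¹² m = 4470 fm.

λ = 4470 fm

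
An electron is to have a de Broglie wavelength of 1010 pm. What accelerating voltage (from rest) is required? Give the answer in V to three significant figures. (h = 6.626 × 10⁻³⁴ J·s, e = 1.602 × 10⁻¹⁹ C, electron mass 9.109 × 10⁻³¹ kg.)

p = h/λ = 6.626 × 10⁻³⁴ / 1.010 × 10⁻⁹ = 6.560 × 10⁻²⁵ kg·m/s.
KE = p²/(2m) = 2.362 × 10⁻¹⁹ J.
V = KE/e = 2.362 × 10⁻¹⁹ / (1.602 × 10⁻¹⁹) = 1.47 V.

V = 1.47 V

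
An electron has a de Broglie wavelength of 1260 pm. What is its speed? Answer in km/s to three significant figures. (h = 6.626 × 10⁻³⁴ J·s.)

p = h/λ = 6.626 × 10⁻³⁴ / 1.260 × 10⁻⁹ = 5.259 × 10⁻²⁵ kg·m/s.
v = p/m = 5.259 × 10⁻²⁵ / 9.109 × 10⁻³¹ = 5.77 × 10⁵ m/s = 577 km/s.

v = 577 km/s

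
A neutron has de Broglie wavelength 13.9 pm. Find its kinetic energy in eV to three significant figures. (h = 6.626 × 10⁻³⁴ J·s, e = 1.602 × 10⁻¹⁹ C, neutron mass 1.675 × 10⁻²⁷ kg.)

KE = 4.23 eV

p = h/λ = 6.626 × 10⁻³⁴ / 1.390 × 10⁻¹¹ = 4.767 × 10⁻²³ kg·m/s.
KE = p²/(2m) = (4.767 × 10⁻²³)² / (2 × 1.675 × 10⁻²⁷) = 6.783 × 10⁻¹⁹ J = 4.23 eV.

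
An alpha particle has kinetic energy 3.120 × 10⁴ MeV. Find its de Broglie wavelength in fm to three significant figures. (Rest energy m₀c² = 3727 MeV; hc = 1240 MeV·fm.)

λ = 0.0357 fm

Total energy E = KE + m₀c² = 3.120 × 10⁴ + 3727 = 34927 MeV.
(pc)² = E² − (m₀c²)² = (34927)² − (3727)² = 1.206 × 10⁹ MeV², so pc = 3.473 × 10⁴ MeV.
λ = hc/(pc) = 1240 MeV·fm / 3.473 × 10⁴ MeV = 0.0357 fm.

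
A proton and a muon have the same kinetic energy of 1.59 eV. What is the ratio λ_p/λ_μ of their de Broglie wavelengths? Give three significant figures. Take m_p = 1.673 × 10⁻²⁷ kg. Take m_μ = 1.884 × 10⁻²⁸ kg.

At fixed KE, p = √(2mKE) so λ = h/p ∝ 1/√m.
λ_p/λ_μ = √(m_μ/m_p) = √(1.884 × 10⁻²⁸/1.673 × 10⁻²⁷) = √(0.1126) = 0.336.

λ_p/λ_μ = 0.336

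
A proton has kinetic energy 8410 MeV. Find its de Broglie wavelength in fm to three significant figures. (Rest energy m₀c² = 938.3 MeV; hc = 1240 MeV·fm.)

λ = 0.133 fm

Total energy E = KE + m₀c² = 8410 + 938.3 = 9348.3 MeV.
(pc)² = E² − (m₀c²)² = (9348.3)² − (938.3)² = 8.651 × 10⁷ MeV², so pc = 9301 MeV.
λ = hc/(pc) = 1240 MeV·fm / 9301 MeV = 0.133 fm.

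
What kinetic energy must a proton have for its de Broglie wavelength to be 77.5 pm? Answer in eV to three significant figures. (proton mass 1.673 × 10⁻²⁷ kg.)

p = h/λ = 6.626 × 10⁻³⁴ / 7.750 × 10⁻¹¹ = 8.550 × 10⁻²⁴ kg·m/s.
KE = p²/(2m) = (8.550 × 10⁻²⁴)² / (2 × 1.673 × 10⁻²⁷) = 2.185 × 10⁻²⁰ J = 0.136 eV.

KE = 0.136 eV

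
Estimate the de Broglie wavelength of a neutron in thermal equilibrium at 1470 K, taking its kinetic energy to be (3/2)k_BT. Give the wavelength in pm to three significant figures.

KE = (3/2)k_BT = 1.5 × 1.381 × 10⁻²³ × 1470 = 3.045 × 10⁻²⁰ J.
p = √(2mKE) = √(2 × 1.675 × 10⁻²⁷ × 3.045 × 10⁻²⁰) = 1.010 × 10⁻²³ kg·m/s.
λ = h/p = 6.56 × 10⁻¹¹ m = 65.6 pm.

λ = 65.6 pm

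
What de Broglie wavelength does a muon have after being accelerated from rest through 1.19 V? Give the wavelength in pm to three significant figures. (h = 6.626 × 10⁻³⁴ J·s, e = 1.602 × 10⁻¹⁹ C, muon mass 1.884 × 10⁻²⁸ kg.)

λ = 78.2 pm

KE = eV = 1.602 × 10⁻¹⁹ × 1.190 = 1.906 × 10⁻¹⁹ J.
p = √(2mKE) = √(2 × 1.884 × 10⁻²⁸ × 1.906 × 10⁻¹⁹) = 8.475 × 10⁻²⁴ kg·m/s.
λ = h/p = 6.626 × 10⁻³⁴ / 8.475 × 10⁻²⁴ = 7.82 × 10⁻¹¹ m = 78.2 pm.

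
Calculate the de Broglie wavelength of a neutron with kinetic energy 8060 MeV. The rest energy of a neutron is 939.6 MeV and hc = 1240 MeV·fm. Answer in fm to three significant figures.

λ = 0.139 fm

Total energy E = KE + m₀c² = 8060 + 939.6 = 8999.6 MeV.
(pc)² = E² − (m₀c²)² = (8999.6)² − (939.6)² = 8.011 × 10⁷ MeV², so pc = 8950 MeV.
λ = hc/(pc) = 1240 MeV·fm / 8950 MeV = 0.139 fm.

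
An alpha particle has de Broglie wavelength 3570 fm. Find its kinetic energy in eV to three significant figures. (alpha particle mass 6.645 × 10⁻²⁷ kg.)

p = h/λ = 6.626 × 10⁻³⁴ / 3.570 × 10⁻¹² = 1.856 × 10⁻²² kg·m/s.
KE = p²/(2m) = (1.856 × 10⁻²²)² / (2 × 6.645 × 10⁻²⁷) = 2.592 × 10⁻¹⁸ J = 16.2 eV.

KE = 16.2 eV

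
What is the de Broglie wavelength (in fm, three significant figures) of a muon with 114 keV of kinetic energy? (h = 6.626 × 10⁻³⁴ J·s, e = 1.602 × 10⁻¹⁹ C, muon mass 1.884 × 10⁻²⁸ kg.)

KE = 114 keV = 1.826 × 10⁻¹⁴ J.
p = √(2mKE) = √(2 × 1.884 × 10⁻²⁸ × 1.826 × 10⁻¹⁴) = 2.623 × 10⁻²¹ kg·m/s.
λ = h/p = 6.626 × 10⁻³⁴ / 2.623 × 10⁻²¹ = 2.53 × 10⁻¹³ m = 253 fm.

λ = 253 fm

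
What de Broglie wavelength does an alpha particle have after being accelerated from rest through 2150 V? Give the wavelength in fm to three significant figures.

λ = 219 fm

KE = 2eV = 2 × 1.602 × 10⁻¹⁹ × 2150 = 6.889 × 10⁻¹⁶ J.
p = √(2mKE) = √(2 × 6.645 × 10⁻²⁷ × 6.889 × 10⁻¹⁶) = 3.026 × 10⁻²¹ kg·m/s.
λ = h/p = 6.626 × 10⁻³⁴ / 3.026 × 10⁻²¹ = 2.19 × 10⁻¹³ m = 219 fm.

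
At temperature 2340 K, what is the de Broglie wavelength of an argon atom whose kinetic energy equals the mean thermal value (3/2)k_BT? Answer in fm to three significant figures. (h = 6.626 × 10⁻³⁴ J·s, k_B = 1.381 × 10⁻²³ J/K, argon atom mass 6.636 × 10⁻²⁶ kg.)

λ = 8260 fm

KE = (3/2)k_BT = 1.5 × 1.381 × 10⁻²³ × 2340 = 4.847 × 10⁻²⁰ J.
p = √(2mKE) = √(2 × 6.636 × 10⁻²⁶ × 4.847 × 10⁻²⁰) = 8.021 × 10⁻²³ kg·m/s.
λ = h/p = 8.26 × 10⁻¹² m = 8260 fm.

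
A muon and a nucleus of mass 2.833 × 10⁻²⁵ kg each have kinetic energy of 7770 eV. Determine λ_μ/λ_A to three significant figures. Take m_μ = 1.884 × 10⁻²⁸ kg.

At fixed KE, p = √(2mKE) so λ = h/p ∝ 1/√m.
λ_μ/λ_A = √(m_A/m_μ) = √(2.833 × 10⁻²⁵/1.884 × 10⁻²⁸) = √(1504) = 38.8.

λ_μ/λ_A = 38.8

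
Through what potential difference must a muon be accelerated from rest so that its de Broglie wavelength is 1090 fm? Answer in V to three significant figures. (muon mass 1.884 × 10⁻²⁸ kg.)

p = h/λ = 6.626 × 10⁻³⁴ / 1.090 × 10⁻¹² = 6.079 × 10⁻²² kg·m/s.
KE = p²/(2m) = 9.807 × 10⁻¹⁶ J.
V = KE/e = 9.807 × 10⁻¹⁶ / (1.602 × 10⁻¹⁹) = 6120 V.

V = 6120 V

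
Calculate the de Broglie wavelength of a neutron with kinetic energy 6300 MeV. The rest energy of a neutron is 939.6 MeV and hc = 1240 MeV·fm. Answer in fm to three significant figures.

λ = 0.173 fm

Total energy E = KE + m₀c² = 6300 + 939.6 = 7239.6 MeV.
(pc)² = E² − (m₀c²)² = (7239.6)² − (939.6)² = 5.153 × 10⁷ MeV², so pc = 7178 MeV.
λ = hc/(pc) = 1240 MeV·fm / 7178 MeV = 0.173 fm.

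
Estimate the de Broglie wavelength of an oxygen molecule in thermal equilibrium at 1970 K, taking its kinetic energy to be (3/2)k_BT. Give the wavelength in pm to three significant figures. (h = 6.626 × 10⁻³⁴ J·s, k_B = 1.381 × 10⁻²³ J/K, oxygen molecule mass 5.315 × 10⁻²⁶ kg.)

KE = (3/2)k_BT = 1.5 × 1.381 × 10⁻²³ × 1970 = 4.081 × 10⁻²⁰ J.
p = √(2mKE) = √(2 × 5.315 × 10⁻²⁶ × 4.081 × 10⁻²⁰) = 6.586 × 10⁻²³ kg·m/s.
λ = h/p = 1.01 × 10⁻¹¹ m = 10.1 pm.

λ = 10.1 pm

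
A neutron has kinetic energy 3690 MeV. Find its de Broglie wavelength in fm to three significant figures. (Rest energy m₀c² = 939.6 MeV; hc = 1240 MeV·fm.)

Total energy E = KE + m₀c² = 3690 + 939.6 = 4629.6 MeV.
(pc)² = E² − (m₀c²)² = (4629.6)² − (939.6)² = 2.055 × 10⁷ MeV², so pc = 4533 MeV.
λ = hc/(pc) = 1240 MeV·fm / 4533 MeV = 0.274 fm.

λ = 0.274 fm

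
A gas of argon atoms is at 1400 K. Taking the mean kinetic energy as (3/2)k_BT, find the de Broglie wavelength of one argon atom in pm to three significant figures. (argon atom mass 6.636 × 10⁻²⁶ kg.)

λ = 10.7 pm

KE = (3/2)k_BT = 1.5 × 1.381 × 10⁻²³ × 1400 = 2.900 × 10⁻²⁰ J.
p = √(2mKE) = √(2 × 6.636 × 10⁻²⁶ × 2.900 × 10⁻²⁰) = 6.204 × 10⁻²³ kg·m/s.
λ = h/p = 1.07 × 10⁻¹¹ m = 10.7 pm.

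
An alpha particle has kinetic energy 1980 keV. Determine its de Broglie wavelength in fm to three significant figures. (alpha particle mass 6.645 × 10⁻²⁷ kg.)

λ = 10.2 fm

KE = 1980 keV = 3.172 × 10⁻¹³ J.
p = √(2mKE) = √(2 × 6.645 × 10⁻²⁷ × 3.172 × 10⁻¹³) = 6.493 × 10⁻²⁰ kg·m/s.
λ = h/p = 6.626 × 10⁻³⁴ / 6.493 × 10⁻²⁰ = 1.02 × 10⁻¹⁴ m = 10.2 fm.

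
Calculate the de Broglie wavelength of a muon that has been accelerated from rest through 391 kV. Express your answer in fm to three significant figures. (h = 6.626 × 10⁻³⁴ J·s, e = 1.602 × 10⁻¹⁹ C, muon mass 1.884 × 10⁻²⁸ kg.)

KE = eV = 1.602 × 10⁻¹⁹ × 3.910 × 10⁵ = 6.264 × 10⁻¹⁴ J.
p = √(2mKE) = √(2 × 1.884 × 10⁻²⁸ × 6.264 × 10⁻¹⁴) = 4.858 × 10⁻²¹ kg·m/s.
λ = h/p = 6.626 × 10⁻³⁴ / 4.858 × 10⁻²¹ = 1.36 × 10⁻¹³ m = 136 fm.

λ = 136 fm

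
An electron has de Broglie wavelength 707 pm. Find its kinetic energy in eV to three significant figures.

p = h/λ = 6.626 × 10⁻³⁴ / 7.070 × 10⁻¹⁰ = 9.372 × 10⁻²⁵ kg·m/s.
KE = p²/(2m) = (9.372 × 10⁻²⁵)² / (2 × 9.109 × 10⁻³¹) = 4.821 × 10⁻¹⁹ J = 3.01 eV.

KE = 3.01 eV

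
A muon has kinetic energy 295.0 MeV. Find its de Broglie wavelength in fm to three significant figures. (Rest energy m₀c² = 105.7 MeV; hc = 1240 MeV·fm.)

Total energy E = KE + m₀c² = 295.0 + 105.7 = 400.7 MeV.
(pc)² = E² − (m₀c²)² = (400.7)² − (105.7)² = 1.494 × 10⁵ MeV², so pc = 386.5 MeV.
λ = hc/(pc) = 1240 MeV·fm / 386.5 MeV = 3.21 fm.

λ = 3.21 fm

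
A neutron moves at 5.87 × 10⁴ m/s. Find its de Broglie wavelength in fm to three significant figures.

λ = 6740 fm

p = mv = 1.675 × 10⁻²⁷ × 5.87 × 10⁴ = 9.832 × 10⁻²³ kg·m/s.
λ = h/p = 6.626 × 10⁻³⁴ / 9.832 × 10⁻²³ = 6.74 × 10⁻¹² m = 6740 fm.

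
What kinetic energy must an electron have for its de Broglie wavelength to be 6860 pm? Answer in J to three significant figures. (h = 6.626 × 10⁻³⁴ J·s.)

p = h/λ = 6.626 × 10⁻³⁴ / 6.860 × 10⁻⁹ = 9.659 × 10⁻²⁶ kg·m/s.
KE = p²/(2m) = (9.659 × 10⁻²⁶)² / (2 × 9.109 × 10⁻³¹) = 5.121 × 10⁻²¹ J = 5.12 × 10⁻²¹ J.

KE = 5.12 × 10⁻²¹ J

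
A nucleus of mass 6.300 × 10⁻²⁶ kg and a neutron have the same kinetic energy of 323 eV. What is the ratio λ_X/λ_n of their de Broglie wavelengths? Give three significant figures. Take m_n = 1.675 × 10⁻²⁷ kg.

At fixed KE, p = √(2mKE) so λ = h/p ∝ 1/√m.
λ_X/λ_n = √(m_n/m_X) = √(1.675 × 10⁻²⁷/6.300 × 10⁻²⁶) = √(0.02659) = 0.163.

λ_X/λ_n = 0.163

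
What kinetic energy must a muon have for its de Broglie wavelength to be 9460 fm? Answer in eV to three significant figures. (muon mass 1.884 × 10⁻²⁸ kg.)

KE = 81.3 eV

p = h/λ = 6.626 × 10⁻³⁴ / 9.460 × 10⁻¹² = 7.004 × 10⁻²³ kg·m/s.
KE = p²/(2m) = (7.004 × 10⁻²³)² / (2 × 1.884 × 10⁻²⁸) = 1.302 × 10⁻¹⁷ J = 81.3 eV.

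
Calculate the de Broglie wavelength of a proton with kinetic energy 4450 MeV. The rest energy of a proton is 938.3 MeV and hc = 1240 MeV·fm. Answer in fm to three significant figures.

Total energy E = KE + m₀c² = 4450 + 938.3 = 5388.3 MeV.
(pc)² = E² − (m₀c²)² = (5388.3)² − (938.3)² = 2.815 × 10⁷ MeV², so pc = 5306 MeV.
λ = hc/(pc) = 1240 MeV·fm / 5306 MeV = 0.234 fm.

λ = 0.234 fm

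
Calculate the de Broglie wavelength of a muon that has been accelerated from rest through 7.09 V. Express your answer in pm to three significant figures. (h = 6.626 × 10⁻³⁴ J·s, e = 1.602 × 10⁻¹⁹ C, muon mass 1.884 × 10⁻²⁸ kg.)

λ = 32.0 pm

KE = eV = 1.602 × 10⁻¹⁹ × 7.090 = 1.136 × 10⁻¹⁸ J.
p = √(2mKE) = √(2 × 1.884 × 10⁻²⁸ × 1.136 × 10⁻¹⁸) = 2.069 × 10⁻²³ kg·m/s.
λ = h/p = 6.626 × 10⁻³⁴ / 2.069 × 10⁻²³ = 3.20 × 10⁻¹¹ m = 32.0 pm.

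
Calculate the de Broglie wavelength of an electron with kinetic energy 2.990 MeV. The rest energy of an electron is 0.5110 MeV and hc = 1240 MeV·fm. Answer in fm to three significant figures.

λ = 358 fm

Total energy E = KE + m₀c² = 2.990 + 0.5110 = 3.5010 MeV.
(pc)² = E² − (m₀c²)² = (3.5010)² − (0.5110)² = 12.00 MeV², so pc = 3.464 MeV.
λ = hc/(pc) = 1240 MeV·fm / 3.464 MeV = 358 fm.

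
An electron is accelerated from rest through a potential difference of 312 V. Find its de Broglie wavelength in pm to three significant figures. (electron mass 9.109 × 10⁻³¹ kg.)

λ = 69.4 pm

KE = eV = 1.602 × 10⁻¹⁹ × 312.0 = 4.998 × 10⁻¹⁷ J.
p = √(2mKE) = √(2 × 9.109 × 10⁻³¹ × 4.998 × 10⁻¹⁷) = 9.542 × 10⁻²⁴ kg·m/s.
λ = h/p = 6.626 × 10⁻³⁴ / 9.542 × 10⁻²⁴ = 6.94 × 10⁻¹¹ m = 69.4 pm.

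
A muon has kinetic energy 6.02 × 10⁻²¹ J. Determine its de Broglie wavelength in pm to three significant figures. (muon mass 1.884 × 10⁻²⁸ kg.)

p = √(2mKE) = √(2 × 1.884 × 10⁻²⁸ × 6.020 × 10⁻²¹) = 1.506 × 10⁻²⁴ kg·m/s.
λ = h/p = 6.626 × 10⁻³⁴ / 1.506 × 10⁻²⁴ = 4.40 × 10⁻¹⁰ m = 440 pm.

λ = 440 pm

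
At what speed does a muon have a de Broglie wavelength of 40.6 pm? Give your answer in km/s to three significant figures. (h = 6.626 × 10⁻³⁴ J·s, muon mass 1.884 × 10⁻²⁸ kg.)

p = h/λ = 6.626 × 10⁻³⁴ / 4.060 × 10⁻¹¹ = 1.632 × 10⁻²³ kg·m/s.
v = p/m = 1.632 × 10⁻²³ / 1.884 × 10⁻²⁸ = 8.66 × 10⁴ m/s = 86.6 km/s.

v = 86.6 km/s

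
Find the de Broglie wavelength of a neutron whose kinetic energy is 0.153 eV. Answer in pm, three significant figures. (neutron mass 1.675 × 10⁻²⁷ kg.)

KE = 0.153 eV = 2.451 × 10⁻²⁰ J.
p = √(2mKE) = √(2 × 1.675 × 10⁻²⁷ × 2.451 × 10⁻²⁰) = 9.061 × 10⁻²⁴ kg·m/s.
λ = h/p = 6.626 × 10⁻³⁴ / 9.061 × 10⁻²⁴ = 7.31 × 10⁻¹¹ m = 73.1 pm.

λ = 73.1 pm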